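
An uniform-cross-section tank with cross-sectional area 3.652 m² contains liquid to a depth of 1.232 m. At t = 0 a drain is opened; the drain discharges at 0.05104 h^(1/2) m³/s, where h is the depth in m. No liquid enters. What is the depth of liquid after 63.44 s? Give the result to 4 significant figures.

With no inflow, A dh/dt = −0.05104 √h.
This is separable: 2 d(√h)/dt = −0.05104/A, so √h = √h₀ − (0.05104/(2A)) t.
√h = √1.232 − 0.05104·63.44/(2·3.652) = 1.10995 − 0.443316 = 0.666639.
h = 0.666639² = 0.444408 m.

0.4444 m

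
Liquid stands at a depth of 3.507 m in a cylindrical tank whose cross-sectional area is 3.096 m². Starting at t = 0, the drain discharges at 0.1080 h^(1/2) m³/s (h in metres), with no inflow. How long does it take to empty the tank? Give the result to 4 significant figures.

A dh/dt = −Q_out = −0.1080 √h.
This is separable: 2 d(√h)/dt = −0.1080/A, so √h = √h₀ − (0.1080/(2A)) t.
Set h = 0: 2√h₀ = (0.1080/A) t_empty ⇒ t_empty = 2A√h₀/0.1080.
t_empty = 2·3.096·√3.507/0.1080 = 6.19200·1.87270/0.1080 = 107.368 s.

107.4 s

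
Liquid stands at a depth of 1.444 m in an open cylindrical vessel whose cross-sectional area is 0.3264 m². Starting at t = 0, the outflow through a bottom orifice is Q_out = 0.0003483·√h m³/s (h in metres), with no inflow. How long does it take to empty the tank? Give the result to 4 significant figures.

With no inflow, A dh/dt = −0.0003483 √h.
∫ h^(−1/2) dh = −(0.0003483/A) ∫ dt, giving 2√h = 2√h₀ − (0.0003483/A) t.
Tank is empty when √h = 0: t_empty = 2A√h₀/0.0003483.
t_empty = 2·0.3264·√1.444/0.0003483 = 0.652800·1.20167/0.0003483 = 2252.22 s.

2252 s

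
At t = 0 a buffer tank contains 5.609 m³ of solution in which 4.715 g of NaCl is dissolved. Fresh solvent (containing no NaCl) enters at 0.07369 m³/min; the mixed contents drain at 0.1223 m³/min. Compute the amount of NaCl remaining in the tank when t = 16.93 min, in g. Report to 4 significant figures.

Total volume: dV/dt = Q_in − Q_out = -0.0486100 m³/min, so V(t) = 5.609 − 0.0486100 t and V(16.93) = 4.78603 m³.
No NaCl enters, so dm/dt = −Q_out · (m/V).
dm/m = −Q_out dt/(V₀ − 0.0486100 t); integrating gives ln(m/m₀) = −(Q_out/(Q_in−Q_out)) ln(V/V₀).
m = m₀ (V₀/V)^(Q_out/(Q_in−Q_out)) = 4.715 × (5.609/4.78603)^(-2.51594) = 3.16307 g.

3.163 g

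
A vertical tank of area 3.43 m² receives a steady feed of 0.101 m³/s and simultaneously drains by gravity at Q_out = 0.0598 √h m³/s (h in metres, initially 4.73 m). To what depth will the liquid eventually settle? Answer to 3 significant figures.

2.85 m

Level balance: A dh/dt = 0.101 − 0.0598 √h. Setting dh/dt = 0:
Q_in = 0.0598 √h_ss ⇒ √h_ss = 0.101/0.0598 = 1.6890.
h_ss = 1.6890² = 2.8526 m. (Since h₀ = 4.73 m > h_ss, the level will fall toward this value.)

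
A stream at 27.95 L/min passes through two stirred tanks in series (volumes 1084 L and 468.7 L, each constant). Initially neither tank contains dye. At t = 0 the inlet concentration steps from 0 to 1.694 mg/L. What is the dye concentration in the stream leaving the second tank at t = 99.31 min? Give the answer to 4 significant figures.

Each tank obeys Vᵢ dCᵢ/dt = Q(Cᵢ₋₁ − Cᵢ), so τᵢ = Vᵢ/Q.
τ₁ = 1084/27.95 = 38.7835 min; τ₂ = 468.7/27.95 = 16.7692 min.
Solving the cascade with C₁(0)=C₂(0)=0 gives C₂(t) = C_in[1 − (τ₁ e^(−t/τ₁) − τ₂ e^(−t/τ₂))/(τ₁ − τ₂)].
At t = 99.31: e^(−t/τ₁) = 0.0772567, e^(−t/τ₂) = 0.00267942.
C₂ = 1.694·[1 − (38.7835·0.0772567 − 16.7692·0.00267942)/(22.0143)] = 1.694·0.865935 = 1.46689 mg/L.

1.467 mg/L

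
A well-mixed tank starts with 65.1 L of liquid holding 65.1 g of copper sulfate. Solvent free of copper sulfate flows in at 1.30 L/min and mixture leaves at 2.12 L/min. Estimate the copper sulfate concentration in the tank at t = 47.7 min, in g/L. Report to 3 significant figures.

Total volume: dV/dt = Q_in − Q_out = -0.82000 L/min, so V(t) = 65.1 − 0.82000 t and V(47.7) = 25.986 L.
Solute balance: dm/dt = 0 − Q_out C = −Q_out m/V(t).
Separate: dm/m = −Q_out dt/V(t) ⇒ ln(m/m₀) = −(Q_out/(Q_in−Q_out)) ln(V/V₀).
m = m₀ (V₀/V)^(Q_out/(Q_in−Q_out)) = 65.1 × (65.1/25.986)^(-2.5854) = 6.0594 g.
C = m/V = 6.0594/25.986 = 0.23318 g/L.

0.233 g/L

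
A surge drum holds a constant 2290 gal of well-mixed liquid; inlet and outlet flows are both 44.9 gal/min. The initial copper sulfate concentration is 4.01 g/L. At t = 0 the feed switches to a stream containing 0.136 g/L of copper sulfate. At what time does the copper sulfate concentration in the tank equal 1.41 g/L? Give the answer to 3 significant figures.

Species balance on the tank: V dC/dt = Q(C_in − C), so τ = V/Q = 51.002 min.
C(t) = C_in + (C₀ − C_in) e^(−t/τ). Set C = 1.41 and solve for t:
e^(−t/τ) = (C − C_in)/(C₀ − C_in) = (1.41 − 0.136)/(4.01 − 0.136) = 0.32886
t = −τ ln(…) = 51.002 × 1.1121 = 56.721 min.

56.7 min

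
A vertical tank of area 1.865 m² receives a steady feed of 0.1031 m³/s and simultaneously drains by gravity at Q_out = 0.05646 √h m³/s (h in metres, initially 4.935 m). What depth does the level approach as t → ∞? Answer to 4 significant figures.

3.335 m

Level balance: A dh/dt = 0.1031 − 0.05646 √h. Setting dh/dt = 0:
Q_in = 0.05646 √h_ss ⇒ √h_ss = 0.1031/0.05646 = 1.82607.
h_ss = 1.82607² = 3.33454 m. (Since h₀ = 4.935 m > h_ss, the level will fall toward this value.)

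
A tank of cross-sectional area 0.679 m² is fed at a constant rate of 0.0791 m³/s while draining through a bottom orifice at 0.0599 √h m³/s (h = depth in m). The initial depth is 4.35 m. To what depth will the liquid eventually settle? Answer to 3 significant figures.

A dh/dt = Q_in − 0.0599 √h. Steady state requires inflow = outflow:
Q_in = 0.0599 √h_ss ⇒ √h_ss = 0.0791/0.0599 = 1.3205.
h_ss = 1.3205² = 1.7438 m. (Since h₀ = 4.35 m > h_ss, the level will fall toward this value.)

1.74 m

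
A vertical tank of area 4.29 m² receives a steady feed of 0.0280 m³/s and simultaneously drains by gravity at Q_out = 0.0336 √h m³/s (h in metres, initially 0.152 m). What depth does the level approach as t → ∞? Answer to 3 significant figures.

A dh/dt = Q_in − 0.0336 √h. Steady state requires inflow = outflow:
Q_in = 0.0336 √h_ss ⇒ √h_ss = 0.0280/0.0336 = 0.83333.
h_ss = 0.83333² = 0.69444 m. (Since h₀ = 0.152 m < h_ss, the level will rise toward this value.)

0.694 m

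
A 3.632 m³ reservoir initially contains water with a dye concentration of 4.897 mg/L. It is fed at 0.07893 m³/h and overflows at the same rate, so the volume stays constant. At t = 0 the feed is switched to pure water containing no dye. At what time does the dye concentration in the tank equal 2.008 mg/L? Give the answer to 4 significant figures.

Species balance on the tank: V dC/dt = Q(C_in − C), so τ = V/Q = 46.0155 h.
C(t) = C_in + (C₀ − C_in) e^(−t/τ). Set C = 2.008 and solve for t:
e^(−t/τ) = (C − C_in)/(C₀ − C_in) = (2.008 − 0)/(4.897 − 0) = 0.410047
t = −τ ln(…) = 46.0155 × 0.891484 = 41.0220 h.

41.02 h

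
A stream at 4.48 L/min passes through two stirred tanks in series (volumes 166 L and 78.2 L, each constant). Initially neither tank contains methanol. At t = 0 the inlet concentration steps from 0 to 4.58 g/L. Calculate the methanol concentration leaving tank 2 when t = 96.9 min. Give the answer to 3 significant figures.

Time constants: τᵢ = Vᵢ/Q for each well-mixed tank.
τ₁ = 166/4.48 = 37.054 min; τ₂ = 78.2/4.48 = 17.455 min.
Tank 1: C₁ = C_in(1 − e^(−t/τ₁)). Tank 2 (τ₁ ≠ τ₂): C₂ = C_in[1 − (τ₁ e^(−t/τ₁) − τ₂ e^(−t/τ₂))/(τ₁ − τ₂)].
At t = 96.9: e^(−t/τ₁) = 0.073158, e^(−t/τ₂) = 0.0038824.
C₂ = 4.58·[1 − (37.054·0.073158 − 17.455·0.0038824)/(19.598)] = 4.58·0.86514 = 3.9623 g/L.

3.96 g/L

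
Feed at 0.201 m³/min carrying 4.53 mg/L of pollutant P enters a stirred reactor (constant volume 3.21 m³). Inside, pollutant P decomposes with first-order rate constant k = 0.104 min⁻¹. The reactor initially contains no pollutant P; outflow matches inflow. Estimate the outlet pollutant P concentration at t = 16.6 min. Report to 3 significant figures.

Accumulation = in − out − consumed: V dC/dt = Q C_in − Q C − k V C.
dC/dt = (Q/V) C_in − (Q/V + k) C; effective rate a = Q/V + k = 0.062617 + 0.104 = 0.16662 min⁻¹.
C_ss = Q C_in/(Q + kV) = 1.7024 mg/L; C(t) = C_ss + (C₀ − C_ss) e^(−a t).
C(16.6) = 1.7024 + (-1.7024)·e^(−0.16662·16.6) = 1.7024 + (-1.7024)·0.062923 = 1.5953 mg/L.

1.60 mg/L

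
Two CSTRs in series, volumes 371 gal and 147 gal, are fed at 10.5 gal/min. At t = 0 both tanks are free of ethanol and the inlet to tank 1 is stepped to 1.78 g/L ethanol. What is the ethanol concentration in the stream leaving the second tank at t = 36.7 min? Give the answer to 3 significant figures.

Time constants: τᵢ = Vᵢ/Q for each well-mixed tank.
τ₁ = 371/10.5 = 35.333 min; τ₂ = 147/10.5 = 14.000 min.
Tank 1: C₁ = C_in(1 − e^(−t/τ₁)). Tank 2 (τ₁ ≠ τ₂): C₂ = C_in[1 − (τ₁ e^(−t/τ₁) − τ₂ e^(−t/τ₂))/(τ₁ − τ₂)].
At t = 36.7: e^(−t/τ₁) = 0.35392, e^(−t/τ₂) = 0.072699.
C₂ = 1.78·[1 − (35.333·0.35392 − 14.000·0.072699)/(21.333)] = 1.78·0.46153 = 0.82152 g/L.

0.822 g/L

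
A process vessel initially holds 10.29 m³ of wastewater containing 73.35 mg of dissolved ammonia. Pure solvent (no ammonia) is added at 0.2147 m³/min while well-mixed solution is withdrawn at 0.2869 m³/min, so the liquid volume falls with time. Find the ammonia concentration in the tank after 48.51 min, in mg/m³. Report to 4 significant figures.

Let m(t) be the amount of ammonia. Volume: V(t) = V₀ + (Q_in − Q_out) t = 10.29 − 0.0722000 t; V(48.51) = 6.78758 m³.
No ammonia enters, so dm/dt = −Q_out · (m/V).
dm/m = −Q_out dt/(V₀ − 0.0722000 t); integrating gives ln(m/m₀) = −(Q_out/(Q_in−Q_out)) ln(V/V₀).
m = m₀ (V₀/V)^(Q_out/(Q_in−Q_out)) = 73.35 × (10.29/6.78758)^(-3.97368) = 14.0396 mg.
C = m/V = 14.0396/6.78758 = 2.06842 mg/m³.

2.068 mg/m³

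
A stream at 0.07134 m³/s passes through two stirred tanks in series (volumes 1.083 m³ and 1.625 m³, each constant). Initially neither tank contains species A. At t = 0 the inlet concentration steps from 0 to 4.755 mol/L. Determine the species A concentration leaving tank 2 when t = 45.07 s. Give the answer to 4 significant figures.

Species balance on tank i: dCᵢ/dt = (Cᵢ₋₁ − Cᵢ)/τᵢ with τᵢ = Vᵢ/Q.
τ₁ = 1.083/0.07134 = 15.1808 s; τ₂ = 1.625/0.07134 = 22.7782 s.
Tank 1: C₁ = C_in(1 − e^(−t/τ₁)). Tank 2 (τ₁ ≠ τ₂): C₂ = C_in[1 − (τ₁ e^(−t/τ₁) − τ₂ e^(−t/τ₂))/(τ₁ − τ₂)].
At t = 45.07: e^(−t/τ₁) = 0.0513610, e^(−t/τ₂) = 0.138257.
C₂ = 4.755·[1 − (15.1808·0.0513610 − 22.7782·0.138257)/(-7.59742)] = 4.755·0.688112 = 3.27197 mol/L.

3.272 mol/L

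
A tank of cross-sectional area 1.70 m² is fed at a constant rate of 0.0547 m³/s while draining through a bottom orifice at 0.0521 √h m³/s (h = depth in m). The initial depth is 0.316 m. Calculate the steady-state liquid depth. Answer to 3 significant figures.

1.10 m

Level balance: A dh/dt = 0.0547 − 0.0521 √h. Setting dh/dt = 0:
Q_in = 0.0521 √h_ss ⇒ √h_ss = 0.0547/0.0521 = 1.0499.
h_ss = 1.0499² = 1.1023 m. (Since h₀ = 0.316 m < h_ss, the level will rise toward this value.)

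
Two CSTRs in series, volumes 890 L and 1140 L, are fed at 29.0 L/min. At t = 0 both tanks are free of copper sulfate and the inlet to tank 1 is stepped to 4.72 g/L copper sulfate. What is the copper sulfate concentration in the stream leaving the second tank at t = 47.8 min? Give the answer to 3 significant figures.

Each tank obeys Vᵢ dCᵢ/dt = Q(Cᵢ₋₁ − Cᵢ), so τᵢ = Vᵢ/Q.
τ₁ = 890/29.0 = 30.690 min; τ₂ = 1140/29.0 = 39.310 min.
Tank 1: C₁ = C_in(1 − e^(−t/τ₁)). Tank 2 (τ₁ ≠ τ₂): C₂ = C_in[1 − (τ₁ e^(−t/τ₁) − τ₂ e^(−t/τ₂))/(τ₁ − τ₂)].
At t = 47.8: e^(−t/τ₁) = 0.21066, e^(−t/τ₂) = 0.29642.
C₂ = 4.72·[1 − (30.690·0.21066 − 39.310·0.29642)/(-8.6207)] = 4.72·0.39824 = 1.8797 g/L.

1.88 g/L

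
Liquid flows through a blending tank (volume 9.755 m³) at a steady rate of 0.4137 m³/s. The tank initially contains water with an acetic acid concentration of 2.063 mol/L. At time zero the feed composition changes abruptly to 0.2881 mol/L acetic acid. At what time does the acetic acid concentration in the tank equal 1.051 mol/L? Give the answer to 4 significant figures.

Species balance: V dC/dt = Q(C_in − C) ⇒ τ = V/Q = 23.5799 s.
C(t) = C_in + (C₀ − C_in) e^(−t/τ). Set C = 1.051 and solve for t:
e^(−t/τ) = (C − C_in)/(C₀ − C_in) = (1.051 − 0.2881)/(2.063 − 0.2881) = 0.429827
t = −τ ln(…) = 23.5799 × 0.844372 = 19.9102 s.

19.91 s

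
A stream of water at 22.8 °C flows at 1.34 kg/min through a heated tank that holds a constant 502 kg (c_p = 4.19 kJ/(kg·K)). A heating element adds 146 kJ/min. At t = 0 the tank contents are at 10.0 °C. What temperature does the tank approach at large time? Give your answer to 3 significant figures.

Unsteady energy balance on the tank contents: M c_p dT/dt = ṁ c_p (T_in − T) + 146.
At steady state dT/dt = 0 ⇒ T_ss = T_in + Q̇/(ṁ c_p) = 22.8 + 146/(1.34·4.19) = 48.804 °C.

48.8 °C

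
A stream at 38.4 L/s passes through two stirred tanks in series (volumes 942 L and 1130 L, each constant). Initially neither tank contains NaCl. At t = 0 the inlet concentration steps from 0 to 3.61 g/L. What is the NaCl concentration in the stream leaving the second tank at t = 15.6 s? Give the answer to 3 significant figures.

Each tank obeys Vᵢ dCᵢ/dt = Q(Cᵢ₋₁ − Cᵢ), so τᵢ = Vᵢ/Q.
τ₁ = 942/38.4 = 24.531 s; τ₂ = 1130/38.4 = 29.427 s.
Solving the cascade with C₁(0)=C₂(0)=0 gives C₂(t) = C_in[1 − (τ₁ e^(−t/τ₁) − τ₂ e^(−t/τ₂))/(τ₁ − τ₂)].
At t = 15.6: e^(−t/τ₁) = 0.52945, e^(−t/τ₂) = 0.58853.
C₂ = 3.61·[1 − (24.531·0.52945 − 29.427·0.58853)/(-4.8958)] = 3.61·0.11541 = 0.41663 g/L.

0.417 g/L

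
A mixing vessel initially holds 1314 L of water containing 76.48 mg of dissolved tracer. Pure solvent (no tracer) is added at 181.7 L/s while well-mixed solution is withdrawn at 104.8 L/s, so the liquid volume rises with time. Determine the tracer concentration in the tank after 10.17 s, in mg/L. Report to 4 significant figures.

Let m(t) be the amount of tracer. Volume: V(t) = V₀ + (Q_in − Q_out) t = 1314 + 76.9000 t; V(10.17) = 2096.07 L.
No tracer enters, so dm/dt = −Q_out · (m/V).
dm/m = −Q_out dt/(V₀ + 76.9000 t); integrating gives ln(m/m₀) = −(Q_out/(Q_in−Q_out)) ln(V/V₀).
m = m₀ (V₀/V)^(Q_out/(Q_in−Q_out)) = 76.48 × (1314/2096.07)^(1.36281) = 40.4720 mg.
C = m/V = 40.4720/2096.07 = 0.0193085 mg/L.

0.01931 mg/L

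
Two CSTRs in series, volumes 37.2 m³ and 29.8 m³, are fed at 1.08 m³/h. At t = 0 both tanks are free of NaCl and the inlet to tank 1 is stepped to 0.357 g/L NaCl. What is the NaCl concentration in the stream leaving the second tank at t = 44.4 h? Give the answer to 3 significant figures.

0.150 g/L

Each tank obeys Vᵢ dCᵢ/dt = Q(Cᵢ₋₁ − Cᵢ), so τᵢ = Vᵢ/Q.
τ₁ = 37.2/1.08 = 34.444 h; τ₂ = 29.8/1.08 = 27.593 h.
Solving the cascade with C₁(0)=C₂(0)=0 gives C₂(t) = C_in[1 − (τ₁ e^(−t/τ₁) − τ₂ e^(−t/τ₂))/(τ₁ − τ₂)].
At t = 44.4: e^(−t/τ₁) = 0.27554, e^(−t/τ₂) = 0.20006.
C₂ = 0.357·[1 − (34.444·0.27554 − 27.593·0.20006)/(6.8519)] = 0.357·0.42052 = 0.15013 g/L.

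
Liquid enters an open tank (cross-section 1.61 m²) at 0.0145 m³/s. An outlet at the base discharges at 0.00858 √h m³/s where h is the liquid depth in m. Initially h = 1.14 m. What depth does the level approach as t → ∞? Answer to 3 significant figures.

2.86 m

Mass balance (ρ constant): A dh/dt = Q_in − 0.00858 √h. At steady state dh/dt = 0:
Q_in = 0.00858 √h_ss ⇒ √h_ss = 0.0145/0.00858 = 1.6900.
h_ss = 1.6900² = 2.8560 m. (Since h₀ = 1.14 m < h_ss, the level will rise toward this value.)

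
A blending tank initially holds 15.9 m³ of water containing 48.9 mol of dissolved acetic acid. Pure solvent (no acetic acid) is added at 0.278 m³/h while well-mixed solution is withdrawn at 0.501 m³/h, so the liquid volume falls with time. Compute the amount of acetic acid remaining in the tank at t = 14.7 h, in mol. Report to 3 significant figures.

Let m(t) be the amount of acetic acid. Volume: V(t) = V₀ + (Q_in − Q_out) t = 15.9 − 0.22300 t; V(14.7) = 12.622 m³.
Solute balance: dm/dt = 0 − Q_out C = −Q_out m/V(t).
Separate: dm/m = −Q_out dt/V(t) ⇒ ln(m/m₀) = −(Q_out/(Q_in−Q_out)) ln(V/V₀).
m = m₀ (V₀/V)^(Q_out/(Q_in−Q_out)) = 48.9 × (15.9/12.622)^(-2.2466) = 29.109 mol.

29.1 mol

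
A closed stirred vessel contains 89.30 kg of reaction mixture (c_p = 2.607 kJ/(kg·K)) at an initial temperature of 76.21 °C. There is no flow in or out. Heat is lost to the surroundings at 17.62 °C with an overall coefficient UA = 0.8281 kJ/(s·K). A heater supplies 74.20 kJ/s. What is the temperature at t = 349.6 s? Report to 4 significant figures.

98.28 °C

Heat balance on the well-mixed liquid: M c_p dT/dt = −UA(T − T_amb) + Q̇.
dT/dt = (T_ss − T)/τ with T_ss = T_amb + Q̇/UA = 17.62 + 74.20/0.8281 = 107.223 °C, τ = M c_p/UA = 89.30·2.607/0.8281 = 281.132 s.
Solution: T(t) = T_ss + (T₀ − T_ss) e^(−t/τ).
T(349.6) = 107.223 + (-31.0127)·0.288360 = 98.2799 °C.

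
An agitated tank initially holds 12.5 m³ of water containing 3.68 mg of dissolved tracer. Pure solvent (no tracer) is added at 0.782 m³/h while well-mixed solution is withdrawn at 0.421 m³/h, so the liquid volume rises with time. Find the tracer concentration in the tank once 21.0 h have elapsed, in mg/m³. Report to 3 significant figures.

0.105 mg/m³

Let m(t) be the amount of tracer. Volume: V(t) = V₀ + (Q_in − Q_out) t = 12.5 + 0.36100 t; V(21.0) = 20.081 m³.
Solute balance: dm/dt = 0 − Q_out C = −Q_out m/V(t).
Separate: dm/m = −Q_out dt/V(t) ⇒ ln(m/m₀) = −(Q_out/(Q_in−Q_out)) ln(V/V₀).
m = m₀ (V₀/V)^(Q_out/(Q_in−Q_out)) = 3.68 × (12.5/20.081)^(1.1662) = 2.1172 mg.
C = m/V = 2.1172/20.081 = 0.10543 mg/m³.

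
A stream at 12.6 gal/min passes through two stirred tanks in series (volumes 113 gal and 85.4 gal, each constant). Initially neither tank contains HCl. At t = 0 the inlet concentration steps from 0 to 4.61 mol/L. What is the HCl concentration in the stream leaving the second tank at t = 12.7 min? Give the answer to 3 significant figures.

2.22 mol/L

Species balance on tank i: dCᵢ/dt = (Cᵢ₋₁ − Cᵢ)/τᵢ with τᵢ = Vᵢ/Q.
τ₁ = 113/12.6 = 8.9683 min; τ₂ = 85.4/12.6 = 6.7778 min.
Tank 1: C₁ = C_in(1 − e^(−t/τ₁)). Tank 2 (τ₁ ≠ τ₂): C₂ = C_in[1 − (τ₁ e^(−t/τ₁) − τ₂ e^(−t/τ₂))/(τ₁ − τ₂)].
At t = 12.7: e^(−t/τ₁) = 0.24266, e^(−t/τ₂) = 0.15354.
C₂ = 4.61·[1 − (8.9683·0.24266 − 6.7778·0.15354)/(2.1905)] = 4.61·0.48161 = 2.2202 mol/L.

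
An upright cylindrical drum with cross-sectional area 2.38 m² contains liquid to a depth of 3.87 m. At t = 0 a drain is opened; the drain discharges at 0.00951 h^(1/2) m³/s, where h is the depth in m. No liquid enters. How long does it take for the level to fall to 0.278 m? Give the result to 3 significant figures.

721 s

A dh/dt = −Q_out = −0.00951 √h.
This is separable: 2 d(√h)/dt = −0.00951/A, so √h = √h₀ − (0.00951/(2A)) t.
t = 2A(√h₀ − √h)/0.00951 = 2·2.38·(√3.87 − √0.278)/0.00951
  = 4.7600 × (1.9672 − 0.52726) / 0.00951 = 720.74 s.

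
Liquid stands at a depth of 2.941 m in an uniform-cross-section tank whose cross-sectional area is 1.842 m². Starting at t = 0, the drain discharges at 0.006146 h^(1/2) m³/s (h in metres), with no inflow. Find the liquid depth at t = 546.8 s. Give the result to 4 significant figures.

0.6443 m

A dh/dt = −Q_out = −0.006146 √h.
This is separable: 2 d(√h)/dt = −0.006146/A, so √h = √h₀ − (0.006146/(2A)) t.
√h = √2.941 − 0.006146·546.8/(2·1.842) = 1.71493 − 0.912224 = 0.802711.
h = 0.802711² = 0.644344 m.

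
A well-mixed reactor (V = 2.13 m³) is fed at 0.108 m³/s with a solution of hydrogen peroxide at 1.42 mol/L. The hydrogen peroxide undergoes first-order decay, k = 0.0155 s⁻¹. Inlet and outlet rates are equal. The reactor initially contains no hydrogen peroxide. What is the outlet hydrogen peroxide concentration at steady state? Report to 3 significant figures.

Species balance: V dC/dt = Q C_in − Q C − k V C.
At steady state: 0 = Q C_in − (Q + kV) C_ss, so C_ss = Q C_in/(Q + kV).
C_ss = 0.108·1.42/(0.108 + 0.0155·2.13) = 0.15336/0.14102 = 1.0875 mol/L.

1.09 mol/L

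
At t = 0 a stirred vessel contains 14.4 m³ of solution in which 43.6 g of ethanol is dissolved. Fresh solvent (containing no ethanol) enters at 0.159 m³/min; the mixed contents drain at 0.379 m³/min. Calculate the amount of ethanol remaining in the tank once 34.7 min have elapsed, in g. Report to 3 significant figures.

11.9 g

Total volume: dV/dt = Q_in − Q_out = -0.22000 m³/min, so V(t) = 14.4 − 0.22000 t and V(34.7) = 6.7660 m³.
Solute balance: dm/dt = 0 − Q_out C = −Q_out m/V(t).
dm/m = −Q_out dt/(V₀ − 0.22000 t); integrating gives ln(m/m₀) = −(Q_out/(Q_in−Q_out)) ln(V/V₀).
m = m₀ (V₀/V)^(Q_out/(Q_in−Q_out)) = 43.6 × (14.4/6.7660)^(-1.7227) = 11.868 g.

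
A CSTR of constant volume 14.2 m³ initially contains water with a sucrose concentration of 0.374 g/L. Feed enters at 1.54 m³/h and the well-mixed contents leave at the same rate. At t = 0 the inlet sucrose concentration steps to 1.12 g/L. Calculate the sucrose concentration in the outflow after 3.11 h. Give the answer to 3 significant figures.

0.588 g/L

Transient balance on the dissolved component: V dC/dt = Q(C_in − C).
So dC/dt = (C_in − C)/τ with τ = V/Q = 14.2/1.54 = 9.2208 h.
Solution: C(t) = C_in + (C₀ − C_in) e^(−t/τ).
C(3.11) = 1.12 + (0.374 − 1.12)·e^(−3.11/9.2208) = 1.12 + (-0.74600)·0.71371 = 0.58757 g/L.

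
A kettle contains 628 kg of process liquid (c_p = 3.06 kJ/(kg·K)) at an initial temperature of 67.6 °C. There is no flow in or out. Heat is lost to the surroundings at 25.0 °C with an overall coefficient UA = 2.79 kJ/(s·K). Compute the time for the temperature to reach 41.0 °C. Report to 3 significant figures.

M c_p dT/dt = −UA(T − T_amb).
τ = M c_p/UA = 688.77 s; T_ss = T_amb = 25.000 °C.
T(t) = T_ss + (T₀ − T_ss)e^(−t/τ); set T = 41.0:
t = −τ ln[(T − T_ss)/(T₀ − T_ss)] = −688.77 · ln(0.37559) = 674.49 s.

674 s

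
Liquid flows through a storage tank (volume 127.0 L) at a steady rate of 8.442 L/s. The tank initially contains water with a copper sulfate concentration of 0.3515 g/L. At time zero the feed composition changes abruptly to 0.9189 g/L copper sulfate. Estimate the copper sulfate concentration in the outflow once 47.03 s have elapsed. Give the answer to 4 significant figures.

Accumulation = in − out for the solute gives V dC/dt = Q(C_in − C).
So dC/dt = (C_in − C)/τ with τ = V/Q = 127.0/8.442 = 15.0438 s.
Solution: C(t) = C_in + (C₀ − C_in) e^(−t/τ).
C(47.03) = 0.9189 + (0.3515 − 0.9189)·e^(−47.03/15.0438) = 0.9189 + (-0.567400)·0.0438843 = 0.894000 g/L.

0.8940 g/L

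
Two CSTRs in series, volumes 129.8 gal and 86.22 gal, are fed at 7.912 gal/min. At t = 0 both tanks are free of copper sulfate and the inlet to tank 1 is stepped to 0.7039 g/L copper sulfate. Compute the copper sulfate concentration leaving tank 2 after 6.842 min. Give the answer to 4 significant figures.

0.06562 g/L

Species balance on tank i: dCᵢ/dt = (Cᵢ₋₁ − Cᵢ)/τᵢ with τᵢ = Vᵢ/Q.
τ₁ = 129.8/7.912 = 16.4055 min; τ₂ = 86.22/7.912 = 10.8974 min.
Tank 1: C₁ = C_in(1 − e^(−t/τ₁)). Tank 2 (τ₁ ≠ τ₂): C₂ = C_in[1 − (τ₁ e^(−t/τ₁) − τ₂ e^(−t/τ₂))/(τ₁ − τ₂)].
At t = 6.842: e^(−t/τ₁) = 0.658984, e^(−t/τ₂) = 0.533734.
C₂ = 0.7039·[1 − (16.4055·0.658984 − 10.8974·0.533734)/(5.50809)] = 0.7039·0.0932179 = 0.0656161 g/L.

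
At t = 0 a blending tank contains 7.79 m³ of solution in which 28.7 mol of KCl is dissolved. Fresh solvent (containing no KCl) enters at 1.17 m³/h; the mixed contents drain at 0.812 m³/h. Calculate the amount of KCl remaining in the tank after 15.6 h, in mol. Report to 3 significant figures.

8.42 mol

Let m(t) be the amount of KCl. Volume: V(t) = V₀ + (Q_in − Q_out) t = 7.79 + 0.35800 t; V(15.6) = 13.375 m³.
No KCl enters, so dm/dt = −Q_out · (m/V).
dm/m = −Q_out dt/(V₀ + 0.35800 t); integrating gives ln(m/m₀) = −(Q_out/(Q_in−Q_out)) ln(V/V₀).
m = m₀ (V₀/V)^(Q_out/(Q_in−Q_out)) = 28.7 × (7.79/13.375)^(2.2682) = 8.4223 mol.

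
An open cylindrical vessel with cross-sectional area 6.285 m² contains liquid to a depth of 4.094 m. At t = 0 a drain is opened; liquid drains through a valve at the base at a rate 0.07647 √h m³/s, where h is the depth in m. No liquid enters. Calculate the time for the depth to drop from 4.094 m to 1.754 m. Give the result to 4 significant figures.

114.9 s

A dh/dt = −Q_out = −0.07647 √h.
This is separable: 2 d(√h)/dt = −0.07647/A, so √h = √h₀ − (0.07647/(2A)) t.
t = 2A(√h₀ − √h)/0.07647 = 2·6.285·(√4.094 − √1.754)/0.07647
  = 12.5700 × (2.02336 − 1.32439) / 0.07647 = 114.897 s.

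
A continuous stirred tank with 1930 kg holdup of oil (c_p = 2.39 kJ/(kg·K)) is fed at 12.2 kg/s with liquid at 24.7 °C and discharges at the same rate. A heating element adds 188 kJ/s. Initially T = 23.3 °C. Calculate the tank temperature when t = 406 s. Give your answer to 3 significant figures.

First-law balance (no shaft work): M c_p dT/dt = ṁ c_p (T_in − T) + 188.
Rearrange: dT/dt = (T_ss − T)/τ with τ = M/ṁ = 158.20 s and T_ss = T_in + Q̇/(ṁ c_p) = 31.148 °C.
Integrating: T(t) = T_ss + (T₀ − T_ss) e^(−t/τ).
T(406) = 31.148 + (-7.8476)·e^(−406/158.20) = 31.148 + (-7.8476)·0.076810 = 30.545 °C.

30.5 °C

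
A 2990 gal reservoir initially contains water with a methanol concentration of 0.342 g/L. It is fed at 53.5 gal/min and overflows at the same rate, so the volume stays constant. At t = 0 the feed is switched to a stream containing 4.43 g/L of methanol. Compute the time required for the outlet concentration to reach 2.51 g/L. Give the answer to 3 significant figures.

42.2 min

Species balance on the tank: V dC/dt = Q(C_in − C), so τ = V/Q = 55.888 min.
C(t) = C_in + (C₀ − C_in) e^(−t/τ). Set C = 2.51 and solve for t:
e^(−t/τ) = (C − C_in)/(C₀ − C_in) = (2.51 − 4.43)/(0.342 − 4.43) = 0.46967
t = −τ ln(…) = 55.888 × 0.75573 = 42.236 min.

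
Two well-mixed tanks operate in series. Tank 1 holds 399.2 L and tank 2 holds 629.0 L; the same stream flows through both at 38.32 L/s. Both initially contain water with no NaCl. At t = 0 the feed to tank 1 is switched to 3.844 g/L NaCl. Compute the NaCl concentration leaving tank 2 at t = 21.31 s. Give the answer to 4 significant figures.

Each tank obeys Vᵢ dCᵢ/dt = Q(Cᵢ₋₁ − Cᵢ), so τᵢ = Vᵢ/Q.
τ₁ = 399.2/38.32 = 10.4175 s; τ₂ = 629.0/38.32 = 16.4144 s.
Solving the cascade with C₁(0)=C₂(0)=0 gives C₂(t) = C_in[1 − (τ₁ e^(−t/τ₁) − τ₂ e^(−t/τ₂))/(τ₁ − τ₂)].
At t = 21.31: e^(−t/τ₁) = 0.129304, e^(−t/τ₂) = 0.273009.
C₂ = 3.844·[1 − (10.4175·0.129304 − 16.4144·0.273009)/(-5.99687)] = 3.844·0.477352 = 1.83494 g/L.

1.835 g/L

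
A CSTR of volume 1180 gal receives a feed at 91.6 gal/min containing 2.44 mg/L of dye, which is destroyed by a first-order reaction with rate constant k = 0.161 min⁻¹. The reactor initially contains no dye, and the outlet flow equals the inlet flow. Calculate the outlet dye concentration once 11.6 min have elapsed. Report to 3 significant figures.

0.744 mg/L

Accumulation = in − out − consumed: V dC/dt = Q C_in − Q C − k V C.
dC/dt = (Q/V) C_in − (Q/V + k) C; effective rate a = Q/V + k = 0.077627 + 0.161 = 0.23863 min⁻¹.
C_ss = Q C_in/(Q + kV) = 0.79375 mg/L; C(t) = C_ss + (C₀ − C_ss) e^(−a t).
C(11.6) = 0.79375 + (-0.79375)·e^(−0.23863·11.6) = 0.79375 + (-0.79375)·0.062783 = 0.74392 mg/L.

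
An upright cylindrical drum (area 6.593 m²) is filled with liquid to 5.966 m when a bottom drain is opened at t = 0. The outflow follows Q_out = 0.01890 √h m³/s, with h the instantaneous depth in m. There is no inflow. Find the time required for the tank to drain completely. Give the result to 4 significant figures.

1704 s

A dh/dt = −Q_out = −0.01890 √h.
∫ h^(−1/2) dh = −(0.01890/A) ∫ dt, giving 2√h = 2√h₀ − (0.01890/A) t.
Tank is empty when √h = 0: t_empty = 2A√h₀/0.01890.
t_empty = 2·6.593·√5.966/0.01890 = 13.1860·2.44254/0.01890 = 1704.09 s.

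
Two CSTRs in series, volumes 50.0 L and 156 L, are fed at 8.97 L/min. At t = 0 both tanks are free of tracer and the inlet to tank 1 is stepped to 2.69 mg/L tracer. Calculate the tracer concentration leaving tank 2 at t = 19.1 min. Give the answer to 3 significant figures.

1.41 mg/L

Each tank obeys Vᵢ dCᵢ/dt = Q(Cᵢ₋₁ − Cᵢ), so τᵢ = Vᵢ/Q.
τ₁ = 50.0/8.97 = 5.5741 min; τ₂ = 156/8.97 = 17.391 min.
Solving the cascade with C₁(0)=C₂(0)=0 gives C₂(t) = C_in[1 − (τ₁ e^(−t/τ₁) − τ₂ e^(−t/τ₂))/(τ₁ − τ₂)].
At t = 19.1: e^(−t/τ₁) = 0.032499, e^(−t/τ₂) = 0.33345.
C₂ = 2.69·[1 − (5.5741·0.032499 − 17.391·0.33345)/(-11.817)] = 2.69·0.52459 = 1.4111 mg/L.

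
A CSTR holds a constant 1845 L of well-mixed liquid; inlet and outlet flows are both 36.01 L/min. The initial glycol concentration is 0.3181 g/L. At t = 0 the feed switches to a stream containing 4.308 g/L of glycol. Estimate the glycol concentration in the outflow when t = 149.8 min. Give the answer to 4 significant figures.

4.094 g/L

Transient balance on the dissolved component: V dC/dt = Q(C_in − C).
Time constant τ = V/Q = 1845/36.01 = 51.2358 min.
Solution: C(t) = C_in + (C₀ − C_in) e^(−t/τ).
C(149.8) = 4.308 + (0.3181 − 4.308)·e^(−149.8/51.2358) = 4.308 + (-3.98990)·0.0537324 = 4.09361 g/L.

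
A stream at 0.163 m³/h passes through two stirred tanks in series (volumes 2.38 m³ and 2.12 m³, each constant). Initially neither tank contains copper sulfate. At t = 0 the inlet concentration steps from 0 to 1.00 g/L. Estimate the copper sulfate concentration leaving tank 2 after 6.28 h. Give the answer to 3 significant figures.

0.0771 g/L

Each tank obeys Vᵢ dCᵢ/dt = Q(Cᵢ₋₁ − Cᵢ), so τᵢ = Vᵢ/Q.
τ₁ = 2.38/0.163 = 14.601 h; τ₂ = 2.12/0.163 = 13.006 h.
Solving the cascade with C₁(0)=C₂(0)=0 gives C₂(t) = C_in[1 − (τ₁ e^(−t/τ₁) − τ₂ e^(−t/τ₂))/(τ₁ − τ₂)].
At t = 6.28: e^(−t/τ₁) = 0.65044, e^(−t/τ₂) = 0.61702.
C₂ = 1.00·[1 − (14.601·0.65044 − 13.006·0.61702)/(1.5951)] = 1.00·0.077050 = 0.077050 g/L.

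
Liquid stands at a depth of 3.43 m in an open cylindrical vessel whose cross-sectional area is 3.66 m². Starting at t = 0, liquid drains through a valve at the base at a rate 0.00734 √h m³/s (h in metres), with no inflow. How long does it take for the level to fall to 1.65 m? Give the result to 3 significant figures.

566 s

A dh/dt = −Q_out = −0.00734 √h.
∫ h^(−1/2) dh = −(0.00734/A) ∫ dt, giving 2√h = 2√h₀ − (0.00734/A) t.
t = 2A(√h₀ − √h)/0.00734 = 2·3.66·(√3.43 − √1.65)/0.00734
  = 7.3200 × (1.8520 − 1.2845) / 0.00734 = 565.96 s.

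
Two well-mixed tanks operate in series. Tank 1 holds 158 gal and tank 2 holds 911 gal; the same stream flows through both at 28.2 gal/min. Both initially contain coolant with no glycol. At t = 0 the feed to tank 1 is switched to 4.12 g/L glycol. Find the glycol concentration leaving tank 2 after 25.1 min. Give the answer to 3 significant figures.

Species balance on tank i: dCᵢ/dt = (Cᵢ₋₁ − Cᵢ)/τᵢ with τᵢ = Vᵢ/Q.
τ₁ = 158/28.2 = 5.6028 min; τ₂ = 911/28.2 = 32.305 min.
Tank 1: C₁ = C_in(1 − e^(−t/τ₁)). Tank 2 (τ₁ ≠ τ₂): C₂ = C_in[1 − (τ₁ e^(−t/τ₁) − τ₂ e^(−t/τ₂))/(τ₁ − τ₂)].
At t = 25.1: e^(−t/τ₁) = 0.011335, e^(−t/τ₂) = 0.45980.
C₂ = 4.12·[1 − (5.6028·0.011335 − 32.305·0.45980)/(-26.702)] = 4.12·0.44610 = 1.8379 g/L.

1.84 g/L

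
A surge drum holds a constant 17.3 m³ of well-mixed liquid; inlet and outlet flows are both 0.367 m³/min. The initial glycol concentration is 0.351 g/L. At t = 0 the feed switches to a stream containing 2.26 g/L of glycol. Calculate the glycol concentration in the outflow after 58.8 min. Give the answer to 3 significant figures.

Transient balance on the dissolved component: V dC/dt = Q(C_in − C).
So dC/dt = (C_in − C)/τ with τ = V/Q = 17.3/0.367 = 47.139 min.
Integrating: C(t) = C_in + (C₀ − C_in) e^(−t/τ).
C(58.8) = 2.26 + (0.351 − 2.26)·e^(−58.8/47.139) = 2.26 + (-1.9090)·0.28726 = 1.7116 g/L.

1.71 g/L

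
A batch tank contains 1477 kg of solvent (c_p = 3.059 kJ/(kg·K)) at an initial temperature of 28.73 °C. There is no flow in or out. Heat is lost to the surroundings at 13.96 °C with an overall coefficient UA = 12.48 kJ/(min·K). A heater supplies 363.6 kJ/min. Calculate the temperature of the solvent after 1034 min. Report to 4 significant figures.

Lumped-capacitance energy balance: M c_p dT/dt = UA(T_amb − T) + Q̇.
dT/dt = (T_ss − T)/τ with T_ss = T_amb + Q̇/UA = 13.96 + 363.6/12.48 = 43.0946 °C, τ = M c_p/UA = 1477·3.059/12.48 = 362.031 min.
This is linear first-order; T(t) = T_ss + (T₀ − T_ss) e^(−t/τ).
T(1034) = 43.0946 + (-14.3646)·0.0574919 = 42.2688 °C.

42.27 °C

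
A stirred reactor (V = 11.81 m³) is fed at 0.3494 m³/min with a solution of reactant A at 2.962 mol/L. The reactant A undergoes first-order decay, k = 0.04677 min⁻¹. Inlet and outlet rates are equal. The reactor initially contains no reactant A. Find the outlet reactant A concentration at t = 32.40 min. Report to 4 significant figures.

1.051 mol/L

V dC/dt = Q(C_in − C) − k V C.
dC/dt = (Q/V) C_in − (Q/V + k) C; effective rate a = Q/V + k = 0.0295851 + 0.04677 = 0.0763551 min⁻¹.
C_ss = Q C_in/(Q + kV) = 1.14768 mol/L; C(t) = C_ss + (C₀ − C_ss) e^(−a t).
C(32.40) = 1.14768 + (-1.14768)·e^(−0.0763551·32.40) = 1.14768 + (-1.14768)·0.0842552 = 1.05098 mol/L.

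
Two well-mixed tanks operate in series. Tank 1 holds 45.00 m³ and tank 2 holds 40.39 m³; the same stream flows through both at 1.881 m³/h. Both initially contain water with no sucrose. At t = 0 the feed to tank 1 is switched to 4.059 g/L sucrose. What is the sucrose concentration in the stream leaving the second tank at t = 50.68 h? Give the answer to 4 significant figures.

Species balance on tank i: dCᵢ/dt = (Cᵢ₋₁ − Cᵢ)/τᵢ with τᵢ = Vᵢ/Q.
τ₁ = 45.00/1.881 = 23.9234 h; τ₂ = 40.39/1.881 = 21.4726 h.
Tank 1: C₁ = C_in(1 − e^(−t/τ₁)). Tank 2 (τ₁ ≠ τ₂): C₂ = C_in[1 − (τ₁ e^(−t/τ₁) − τ₂ e^(−t/τ₂))/(τ₁ − τ₂)].
At t = 50.68: e^(−t/τ₁) = 0.120221, e^(−t/τ₂) = 0.0943999.
C₂ = 4.059·[1 − (23.9234·0.120221 − 21.4726·0.0943999)/(2.45082)] = 4.059·0.653551 = 2.65276 g/L.

2.653 g/L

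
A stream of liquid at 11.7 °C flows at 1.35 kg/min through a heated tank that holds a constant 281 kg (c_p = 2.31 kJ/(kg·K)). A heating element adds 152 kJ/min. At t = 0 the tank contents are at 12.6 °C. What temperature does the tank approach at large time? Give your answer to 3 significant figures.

First-law balance (no shaft work): M c_p dT/dt = ṁ c_p (T_in − T) + 152.
At steady state dT/dt = 0 ⇒ T_ss = T_in + Q̇/(ṁ c_p) = 11.7 + 152/(1.35·2.31) = 60.441 °C.

60.4 °C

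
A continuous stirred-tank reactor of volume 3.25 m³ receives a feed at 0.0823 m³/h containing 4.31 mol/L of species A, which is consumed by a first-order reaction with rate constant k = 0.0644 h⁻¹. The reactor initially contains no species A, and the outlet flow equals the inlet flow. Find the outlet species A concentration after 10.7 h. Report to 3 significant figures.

Accumulation = in − out − consumed: V dC/dt = Q C_in − Q C − k V C.
This is linear with rate a = Q/V + k = 0.089723 h⁻¹.
C_ss = Q C_in/(Q + kV) = 1.2164 mol/L; C(t) = C_ss + (C₀ − C_ss) e^(−a t).
C(10.7) = 1.2164 + (-1.2164)·e^(−0.089723·10.7) = 1.2164 + (-1.2164)·0.38288 = 0.75069 mol/L.

0.751 mol/L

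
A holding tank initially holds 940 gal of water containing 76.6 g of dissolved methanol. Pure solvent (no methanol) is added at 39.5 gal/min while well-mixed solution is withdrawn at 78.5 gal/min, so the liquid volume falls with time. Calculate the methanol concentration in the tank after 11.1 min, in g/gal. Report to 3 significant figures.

Total volume: dV/dt = Q_in − Q_out = -39.000 gal/min, so V(t) = 940 − 39.000 t and V(11.1) = 507.10 gal.
No methanol enters, so dm/dt = −Q_out · (m/V).
Separate: dm/m = −Q_out dt/V(t) ⇒ ln(m/m₀) = −(Q_out/(Q_in−Q_out)) ln(V/V₀).
m = m₀ (V₀/V)^(Q_out/(Q_in−Q_out)) = 76.6 × (940/507.10)^(-2.0128) = 22.117 g.
C = m/V = 22.117/507.10 = 0.043614 g/gal.

0.0436 g/gal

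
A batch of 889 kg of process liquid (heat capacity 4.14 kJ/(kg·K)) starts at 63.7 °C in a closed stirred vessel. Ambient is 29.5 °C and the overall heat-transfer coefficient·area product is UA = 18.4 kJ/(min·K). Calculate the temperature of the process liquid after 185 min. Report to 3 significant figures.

43.1 °C

Lumped-capacitance energy balance: M c_p dT/dt = UA(T_amb − T).
dT/dt = (T_ss − T)/τ with T_ss = T_amb = 29.500 °C, τ = M c_p/UA = 889·4.14/18.4 = 200.03 min.
This is linear first-order; T(t) = T_ss + (T₀ − T_ss) e^(−t/τ).
T(185) = 29.500 + (34.200)·0.39658 = 43.063 °C.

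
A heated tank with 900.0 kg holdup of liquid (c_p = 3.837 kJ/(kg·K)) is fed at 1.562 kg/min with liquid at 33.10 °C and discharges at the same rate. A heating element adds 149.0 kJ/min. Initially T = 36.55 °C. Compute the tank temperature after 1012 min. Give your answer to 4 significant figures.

54.26 °C

M c_p dT/dt = ṁ c_p (T_in − T) + Q̇.
Rearrange: dT/dt = (T_ss − T)/τ with τ = M/ṁ = 576.184 min and T_ss = T_in + Q̇/(ṁ c_p) = 57.9607 °C.
Integrating: T(t) = T_ss + (T₀ − T_ss) e^(−t/τ).
T(1012) = 57.9607 + (-21.4107)·e^(−1012/576.184) = 57.9607 + (-21.4107)·0.172668 = 54.2638 °C.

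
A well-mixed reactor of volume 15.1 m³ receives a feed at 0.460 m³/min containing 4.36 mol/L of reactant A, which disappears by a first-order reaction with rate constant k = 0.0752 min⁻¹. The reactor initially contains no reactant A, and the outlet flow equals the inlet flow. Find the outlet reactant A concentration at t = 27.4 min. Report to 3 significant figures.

1.19 mol/L

Accumulation = in − out − consumed: V dC/dt = Q C_in − Q C − k V C.
dC/dt = (Q/V) C_in − (Q/V + k) C; effective rate a = Q/V + k = 0.030464 + 0.0752 = 0.10566 min⁻¹.
C_ss = Q C_in/(Q + kV) = 1.2570 mol/L; C(t) = C_ss + (C₀ − C_ss) e^(−a t).
C(27.4) = 1.2570 + (-1.2570)·e^(−0.10566·27.4) = 1.2570 + (-1.2570)·0.055289 = 1.1875 mol/L.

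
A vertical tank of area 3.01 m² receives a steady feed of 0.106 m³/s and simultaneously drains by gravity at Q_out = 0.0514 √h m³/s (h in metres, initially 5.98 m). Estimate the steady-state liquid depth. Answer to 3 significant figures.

4.25 m

Level balance: A dh/dt = 0.106 − 0.0514 √h. Setting dh/dt = 0:
Q_in = 0.0514 √h_ss ⇒ √h_ss = 0.106/0.0514 = 2.0623.
h_ss = 2.0623² = 4.2529 m. (Since h₀ = 5.98 m > h_ss, the level will fall toward this value.)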